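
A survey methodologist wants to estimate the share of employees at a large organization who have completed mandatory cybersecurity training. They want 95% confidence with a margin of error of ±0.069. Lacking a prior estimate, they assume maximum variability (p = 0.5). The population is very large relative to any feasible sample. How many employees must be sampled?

202

For 95% confidence, z = 1.960.
With p = 0.5, p(1−p) = 0.25.
n = z²·p(1−p)/E² = 1.960² × 0.2500 / 0.069² = 3.8416 × 0.2500 / 0.004761 ≈ 201.72.
Rounding up gives n = 202.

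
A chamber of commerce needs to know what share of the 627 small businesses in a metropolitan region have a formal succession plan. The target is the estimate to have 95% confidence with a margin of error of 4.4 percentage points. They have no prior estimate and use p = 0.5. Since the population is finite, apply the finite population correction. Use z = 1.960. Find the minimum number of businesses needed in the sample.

278

Unadjusted: n₀ = 1.960² × 0.50 × 0.50 / 0.044² ≈ 496.07, so n₀ = 497.
Finite population correction with N = 627: n = n₀ / (1 + (n₀−1)/N) = 497 / (1 + 496/627) = 497 / 1.7911 ≈ 277.49.
Rounding up, n = 278.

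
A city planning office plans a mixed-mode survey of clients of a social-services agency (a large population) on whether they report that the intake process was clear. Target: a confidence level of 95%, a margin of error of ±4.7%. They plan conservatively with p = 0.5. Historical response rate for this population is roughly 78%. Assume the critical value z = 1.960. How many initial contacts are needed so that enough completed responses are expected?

558

Completed interviews needed: n₀ = 1.960² × 0.2500 / 0.047² ≈ 434.77 → 435.
At a 78% response rate, contacts needed = 435 / 0.78 ≈ 557.69 → 558.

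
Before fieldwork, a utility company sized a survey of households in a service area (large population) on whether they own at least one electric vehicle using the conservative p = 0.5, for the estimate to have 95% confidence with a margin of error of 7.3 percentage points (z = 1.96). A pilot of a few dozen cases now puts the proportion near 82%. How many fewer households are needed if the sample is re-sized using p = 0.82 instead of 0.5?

Conservative (p = 0.5): n = 1.96² × 0.25 / 0.073² ≈ 180.22 → 181.
Using p = 0.82: p(1−p) = 0.1476, so n = 1.96² × 0.1476 / 0.073² ≈ 106.40 → 107.
Reduction: 181 − 107 = 74.

74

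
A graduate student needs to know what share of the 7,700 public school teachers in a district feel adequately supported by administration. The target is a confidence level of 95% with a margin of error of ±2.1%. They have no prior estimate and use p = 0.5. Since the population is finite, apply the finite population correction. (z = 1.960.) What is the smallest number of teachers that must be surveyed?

Unadjusted: n₀ = 1.960² × 0.50 × 0.50 / 0.021² ≈ 2177.78, so n₀ = 2178.
Finite population correction with N = 7,700: n = n₀ / (1 + (n₀−1)/N) = 2178 / (1 + 2177/7700) = 2178 / 1.2827 ≈ 1697.94.
Rounding up, n = 1698.

1698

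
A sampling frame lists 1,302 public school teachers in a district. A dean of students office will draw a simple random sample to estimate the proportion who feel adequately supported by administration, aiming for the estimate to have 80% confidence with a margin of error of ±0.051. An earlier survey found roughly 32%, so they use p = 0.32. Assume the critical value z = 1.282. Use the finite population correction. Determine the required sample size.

125

Unadjusted: n₀ = 1.282² × 0.32 × 0.68 / 0.051² ≈ 137.50, so n₀ = 138.
Finite population correction with N = 1,302: n = n₀ / (1 + (n₀−1)/N) = 138 / (1 + 137/1302) = 138 / 1.1052 ≈ 124.86.
Rounding up, n = 125.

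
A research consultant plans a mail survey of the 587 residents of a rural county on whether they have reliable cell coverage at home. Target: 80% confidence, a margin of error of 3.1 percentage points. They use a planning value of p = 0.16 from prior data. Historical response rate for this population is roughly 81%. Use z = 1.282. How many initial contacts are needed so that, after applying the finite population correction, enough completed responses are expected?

205

Completed interviews needed (unadjusted): n₀ = 1.282² × 0.1344 / 0.031² ≈ 229.85 → 230.
FPC for N = 587: n = 230 / (1 + 229/587) = 230 / 1.3901 ≈ 165.45 → 166.
At an 81% response rate, contacts needed = 166 / 0.81 ≈ 204.94 → 205.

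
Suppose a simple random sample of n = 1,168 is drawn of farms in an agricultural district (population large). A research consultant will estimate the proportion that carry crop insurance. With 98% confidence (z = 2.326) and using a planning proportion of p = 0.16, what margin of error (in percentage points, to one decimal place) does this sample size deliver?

2.5

SE(p̂) = √[p(1−p)/n] = √[0.1344/1168] = 0.01073.
E = z × SE = 2.326 × 0.01073 = 0.02495, or 2.5 percentage points.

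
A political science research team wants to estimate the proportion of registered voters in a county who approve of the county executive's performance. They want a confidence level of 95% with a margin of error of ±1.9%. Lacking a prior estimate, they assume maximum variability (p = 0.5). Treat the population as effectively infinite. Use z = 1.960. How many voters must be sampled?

With p = 0.5, p(1−p) = 0.25.
n = z²·p(1−p)/E² = 1.960² × 0.2500 / 0.019² = 3.8416 × 0.2500 / 0.000361 ≈ 2660.39.
Rounding up gives n = 2661.

2661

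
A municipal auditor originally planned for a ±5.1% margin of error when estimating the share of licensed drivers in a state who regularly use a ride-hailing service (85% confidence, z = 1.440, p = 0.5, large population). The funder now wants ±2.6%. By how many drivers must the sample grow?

567

At ±5.1%: n = 1.440² × 0.2500 / 0.051² ≈ 199.31 → 200.
At ±2.6%: n = 1.440² × 0.2500 / 0.026² ≈ 766.86 → 767.
Additional respondents: 767 − 200 = 567.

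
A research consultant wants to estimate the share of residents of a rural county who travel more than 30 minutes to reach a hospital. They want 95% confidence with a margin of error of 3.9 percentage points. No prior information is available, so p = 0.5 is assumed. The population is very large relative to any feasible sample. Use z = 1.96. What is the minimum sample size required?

With p = 0.5, p(1−p) = 0.25.
n = z²·p(1−p)/E² = 1.96² × 0.2500 / 0.039² = 3.8416 × 0.2500 / 0.001521 ≈ 631.43.
Rounding up gives n = 632.

632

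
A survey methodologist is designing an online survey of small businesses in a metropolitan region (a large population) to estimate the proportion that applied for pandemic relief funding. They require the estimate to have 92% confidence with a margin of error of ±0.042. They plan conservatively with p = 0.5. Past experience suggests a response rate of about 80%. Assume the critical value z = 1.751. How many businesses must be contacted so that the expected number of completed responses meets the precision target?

Completed interviews needed: n₀ = 1.751² × 0.2500 / 0.042² ≈ 434.52 → 435.
At an 80% response rate, contacts needed = 435 / 0.80 ≈ 543.75 → 544.

544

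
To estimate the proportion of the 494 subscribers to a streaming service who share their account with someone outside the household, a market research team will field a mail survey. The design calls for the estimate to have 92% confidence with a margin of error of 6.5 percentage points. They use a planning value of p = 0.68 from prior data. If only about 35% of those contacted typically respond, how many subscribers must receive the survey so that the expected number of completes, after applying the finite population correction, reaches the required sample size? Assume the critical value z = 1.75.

343

Completed interviews needed (unadjusted): n₀ = 1.75² × 0.2176 / 0.065² ≈ 157.73 → 158.
FPC for N = 494: n = 158 / (1 + 157/494) = 158 / 1.3178 ≈ 119.90 → 120.
At a 35% response rate, contacts needed = 120 / 0.35 ≈ 342.86 → 343.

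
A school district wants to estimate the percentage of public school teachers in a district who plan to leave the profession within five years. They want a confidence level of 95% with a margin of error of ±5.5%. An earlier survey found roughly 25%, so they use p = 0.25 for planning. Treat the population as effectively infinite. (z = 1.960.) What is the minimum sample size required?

239

With p = 0.25, p(1−p) = 0.1875.
n = z²·p(1−p)/E² = 1.960² × 0.1875 / 0.055² = 3.8416 × 0.1875 / 0.003025 ≈ 238.12.
Rounding up gives n = 239.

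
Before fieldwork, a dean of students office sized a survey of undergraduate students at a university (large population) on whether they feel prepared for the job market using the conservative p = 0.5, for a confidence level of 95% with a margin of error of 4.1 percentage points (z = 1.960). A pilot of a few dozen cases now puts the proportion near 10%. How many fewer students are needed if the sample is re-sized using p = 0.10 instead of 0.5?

366

Conservative (p = 0.5): n = 1.960² × 0.25 / 0.041² ≈ 571.33 → 572.
Using p = 0.10: p(1−p) = 0.0900, so n = 1.960² × 0.0900 / 0.041² ≈ 205.68 → 206.
Reduction: 572 − 206 = 366.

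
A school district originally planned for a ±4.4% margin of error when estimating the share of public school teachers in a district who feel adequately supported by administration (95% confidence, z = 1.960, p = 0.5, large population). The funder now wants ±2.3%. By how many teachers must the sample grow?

1319

At ±4.4%: n = 1.960² × 0.2500 / 0.044² ≈ 496.07 → 497.
At ±2.3%: n = 1.960² × 0.2500 / 0.023² ≈ 1815.50 → 1816.
Additional respondents: 1816 − 497 = 1319.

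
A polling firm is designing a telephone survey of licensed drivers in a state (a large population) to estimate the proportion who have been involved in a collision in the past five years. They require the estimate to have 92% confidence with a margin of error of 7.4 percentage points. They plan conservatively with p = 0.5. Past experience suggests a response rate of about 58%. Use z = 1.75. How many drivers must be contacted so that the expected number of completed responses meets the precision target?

Completed interviews needed: n₀ = 1.75² × 0.2500 / 0.074² ≈ 139.81 → 140.
At a 58% response rate, contacts needed = 140 / 0.58 ≈ 241.38 → 242.

242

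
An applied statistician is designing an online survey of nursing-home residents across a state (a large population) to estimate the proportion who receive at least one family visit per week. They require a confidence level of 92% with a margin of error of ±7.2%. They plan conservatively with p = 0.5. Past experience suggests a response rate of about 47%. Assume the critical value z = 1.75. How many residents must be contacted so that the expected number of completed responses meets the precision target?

Completed interviews needed: n₀ = 1.75² × 0.2500 / 0.072² ≈ 147.69 → 148.
At a 47% response rate, contacts needed = 148 / 0.47 ≈ 314.89 → 315.

315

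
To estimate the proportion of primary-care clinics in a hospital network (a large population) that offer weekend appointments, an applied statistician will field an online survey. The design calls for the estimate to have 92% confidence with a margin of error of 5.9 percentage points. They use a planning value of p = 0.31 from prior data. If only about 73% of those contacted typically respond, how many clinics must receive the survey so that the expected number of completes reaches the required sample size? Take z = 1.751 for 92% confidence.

Completed interviews needed: n₀ = 1.751² × 0.2139 / 0.059² ≈ 188.40 → 189.
At a 73% response rate, contacts needed = 189 / 0.73 ≈ 258.90 → 259.

259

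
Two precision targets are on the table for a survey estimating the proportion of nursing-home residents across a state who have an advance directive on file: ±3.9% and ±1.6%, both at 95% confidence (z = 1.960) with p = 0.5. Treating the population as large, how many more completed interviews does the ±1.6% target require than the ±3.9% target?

3120

At ±3.9%: n = 1.960² × 0.2500 / 0.039² ≈ 631.43 → 632.
At ±1.6%: n = 1.960² × 0.2500 / 0.016² ≈ 3751.56 → 3752.
Additional respondents: 3752 − 632 = 3120.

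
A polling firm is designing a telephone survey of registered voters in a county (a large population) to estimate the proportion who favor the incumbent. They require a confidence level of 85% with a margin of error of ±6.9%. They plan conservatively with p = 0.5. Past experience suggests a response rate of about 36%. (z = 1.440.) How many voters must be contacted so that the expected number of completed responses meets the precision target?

Completed interviews needed: n₀ = 1.440² × 0.2500 / 0.069² ≈ 108.88 → 109.
At a 36% response rate, contacts needed = 109 / 0.36 ≈ 302.78 → 303.

303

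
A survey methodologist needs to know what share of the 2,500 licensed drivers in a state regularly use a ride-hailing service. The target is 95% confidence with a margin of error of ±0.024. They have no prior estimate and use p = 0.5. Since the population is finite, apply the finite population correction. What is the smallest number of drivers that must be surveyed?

For 95% confidence, z = 1.960.
Unadjusted: n₀ = 1.960² × 0.50 × 0.50 / 0.024² ≈ 1667.36, so n₀ = 1668.
Finite population correction with N = 2,500: n = n₀ / (1 + (n₀−1)/N) = 1668 / (1 + 1667/2500) = 1668 / 1.6668 ≈ 1000.72.
Rounding up, n = 1001.

1001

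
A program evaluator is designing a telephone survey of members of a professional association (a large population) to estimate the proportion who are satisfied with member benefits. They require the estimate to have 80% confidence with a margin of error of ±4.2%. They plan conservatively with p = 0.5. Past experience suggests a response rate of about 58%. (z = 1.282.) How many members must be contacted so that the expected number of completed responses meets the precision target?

402

Completed interviews needed: n₀ = 1.282² × 0.2500 / 0.042² ≈ 232.93 → 233.
At a 58% response rate, contacts needed = 233 / 0.58 ≈ 401.72 → 402.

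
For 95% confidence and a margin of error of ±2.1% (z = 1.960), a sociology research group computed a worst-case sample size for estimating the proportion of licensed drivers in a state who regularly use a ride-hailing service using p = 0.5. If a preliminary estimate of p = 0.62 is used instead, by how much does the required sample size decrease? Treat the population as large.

Conservative (p = 0.5): n = 1.960² × 0.25 / 0.021² ≈ 2177.78 → 2178.
Using p = 0.62: p(1−p) = 0.2356, so n = 1.960² × 0.2356 / 0.021² ≈ 2052.34 → 2053.
Reduction: 2178 − 2053 = 125.

125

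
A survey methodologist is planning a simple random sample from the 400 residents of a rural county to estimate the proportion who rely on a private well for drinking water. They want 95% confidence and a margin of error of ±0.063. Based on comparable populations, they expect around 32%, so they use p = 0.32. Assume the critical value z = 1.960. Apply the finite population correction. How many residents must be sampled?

Unadjusted: n₀ = 1.960² × 0.32 × 0.68 / 0.063² ≈ 210.62, so n₀ = 211.
Finite population correction with N = 400: n = n₀ / (1 + (n₀−1)/N) = 211 / (1 + 210/400) = 211 / 1.5250 ≈ 138.36.
Rounding up, n = 139.

139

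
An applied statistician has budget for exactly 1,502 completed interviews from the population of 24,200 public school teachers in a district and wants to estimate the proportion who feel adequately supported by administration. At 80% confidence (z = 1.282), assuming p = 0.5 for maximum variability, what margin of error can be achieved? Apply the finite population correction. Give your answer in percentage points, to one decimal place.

Finite-population factor: (N−n)/(N−1) = (24200−1502)/(24200−1) = 0.9380.
SE(p̂) = √[p(1−p)/n · (N−n)/(N−1)] = √[0.2500/1502 × 0.9380] = 0.01249.
E = z × SE = 1.282 × 0.01249 = 0.01602 ≈ 1.6 percentage points.

1.6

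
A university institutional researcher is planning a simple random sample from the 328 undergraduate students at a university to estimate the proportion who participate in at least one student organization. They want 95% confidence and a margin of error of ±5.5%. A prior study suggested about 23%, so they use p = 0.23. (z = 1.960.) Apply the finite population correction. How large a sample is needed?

Unadjusted: n₀ = 1.960² × 0.23 × 0.77 / 0.055² ≈ 224.91, so n₀ = 225.
Finite population correction with N = 328: n = n₀ / (1 + (n₀−1)/N) = 225 / (1 + 224/328) = 225 / 1.6829 ≈ 133.70.
Rounding up, n = 134.

134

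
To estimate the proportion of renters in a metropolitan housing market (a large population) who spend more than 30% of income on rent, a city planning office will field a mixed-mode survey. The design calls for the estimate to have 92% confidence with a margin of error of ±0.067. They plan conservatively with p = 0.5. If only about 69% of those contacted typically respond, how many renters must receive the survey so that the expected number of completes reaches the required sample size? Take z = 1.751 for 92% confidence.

248

Completed interviews needed: n₀ = 1.751² × 0.2500 / 0.067² ≈ 170.75 → 171.
At a 69% response rate, contacts needed = 171 / 0.69 ≈ 247.83 → 248.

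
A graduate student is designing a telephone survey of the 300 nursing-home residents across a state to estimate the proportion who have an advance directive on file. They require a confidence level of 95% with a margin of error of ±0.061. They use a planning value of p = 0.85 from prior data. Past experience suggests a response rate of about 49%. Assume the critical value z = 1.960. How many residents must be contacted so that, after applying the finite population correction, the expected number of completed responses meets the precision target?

188

Completed interviews needed (unadjusted): n₀ = 1.960² × 0.1275 / 0.061² ≈ 131.63 → 132.
FPC for N = 300: n = 132 / (1 + 131/300) = 132 / 1.4367 ≈ 91.88 → 92.
At a 49% response rate, contacts needed = 92 / 0.49 ≈ 187.76 → 188.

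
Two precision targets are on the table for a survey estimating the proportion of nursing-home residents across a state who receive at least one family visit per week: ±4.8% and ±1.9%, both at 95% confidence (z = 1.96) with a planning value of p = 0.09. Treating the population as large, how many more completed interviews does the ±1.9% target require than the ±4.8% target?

735

At ±4.8%: n = 1.96² × 0.0819 / 0.048² ≈ 136.56 → 137.
At ±1.9%: n = 1.96² × 0.0819 / 0.019² ≈ 871.54 → 872.
Additional respondents: 872 − 137 = 735.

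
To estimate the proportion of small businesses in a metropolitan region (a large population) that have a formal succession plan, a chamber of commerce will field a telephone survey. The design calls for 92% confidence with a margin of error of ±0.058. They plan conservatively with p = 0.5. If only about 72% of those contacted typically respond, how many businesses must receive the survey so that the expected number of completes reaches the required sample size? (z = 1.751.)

Completed interviews needed: n₀ = 1.751² × 0.2500 / 0.058² ≈ 227.85 → 228.
At a 72% response rate, contacts needed = 228 / 0.72 ≈ 316.67 → 317.

317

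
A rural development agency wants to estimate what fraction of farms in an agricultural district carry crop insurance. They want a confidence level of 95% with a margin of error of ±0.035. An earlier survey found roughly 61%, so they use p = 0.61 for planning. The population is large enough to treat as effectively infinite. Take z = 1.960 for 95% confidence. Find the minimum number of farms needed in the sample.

747

With p = 0.61, p(1−p) = 0.2379.
n = z²·p(1−p)/E² = 1.960² × 0.2379 / 0.035² = 3.8416 × 0.2379 / 0.001225 ≈ 746.05.
Rounding up gives n = 747.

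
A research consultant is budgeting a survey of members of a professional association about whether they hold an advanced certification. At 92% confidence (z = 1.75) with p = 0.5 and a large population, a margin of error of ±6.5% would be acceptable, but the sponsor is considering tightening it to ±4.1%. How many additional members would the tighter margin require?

At ±6.5%: n = 1.75² × 0.2500 / 0.065² ≈ 181.21 → 182.
At ±4.1%: n = 1.75² × 0.2500 / 0.041² ≈ 455.46 → 456.
Additional respondents: 456 − 182 = 274.

274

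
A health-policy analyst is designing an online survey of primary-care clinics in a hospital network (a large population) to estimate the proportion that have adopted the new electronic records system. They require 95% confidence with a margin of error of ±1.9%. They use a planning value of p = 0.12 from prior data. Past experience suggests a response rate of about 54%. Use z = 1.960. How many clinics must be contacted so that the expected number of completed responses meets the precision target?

Completed interviews needed: n₀ = 1.960² × 0.1056 / 0.019² ≈ 1123.75 → 1124.
At a 54% response rate, contacts needed = 1124 / 0.54 ≈ 2081.48 → 2082.

2082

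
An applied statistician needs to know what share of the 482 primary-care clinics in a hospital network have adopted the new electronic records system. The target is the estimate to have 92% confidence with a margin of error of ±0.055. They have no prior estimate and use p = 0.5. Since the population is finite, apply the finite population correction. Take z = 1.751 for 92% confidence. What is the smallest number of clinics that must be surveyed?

Unadjusted: n₀ = 1.751² × 0.50 × 0.50 / 0.055² ≈ 253.39, so n₀ = 254.
Finite population correction with N = 482: n = n₀ / (1 + (n₀−1)/N) = 254 / (1 + 253/482) = 254 / 1.5249 ≈ 166.57.
Rounding up, n = 167.

167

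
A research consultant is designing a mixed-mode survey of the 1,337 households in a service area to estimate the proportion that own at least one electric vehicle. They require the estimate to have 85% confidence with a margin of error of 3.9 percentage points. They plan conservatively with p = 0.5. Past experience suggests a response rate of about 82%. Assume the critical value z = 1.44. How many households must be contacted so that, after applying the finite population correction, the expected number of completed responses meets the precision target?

Completed interviews needed (unadjusted): n₀ = 1.44² × 0.2500 / 0.039² ≈ 340.83 → 341.
FPC for N = 1,337: n = 341 / (1 + 340/1337) = 341 / 1.2543 ≈ 271.86 → 272.
At an 82% response rate, contacts needed = 272 / 0.82 ≈ 331.71 → 332.

332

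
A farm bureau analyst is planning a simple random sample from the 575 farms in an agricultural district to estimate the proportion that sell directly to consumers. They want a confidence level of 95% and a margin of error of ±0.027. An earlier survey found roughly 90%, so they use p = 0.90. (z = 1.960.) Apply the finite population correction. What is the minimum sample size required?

Unadjusted: n₀ = 1.960² × 0.90 × 0.10 / 0.027² ≈ 474.27, so n₀ = 475.
Finite population correction with N = 575: n = n₀ / (1 + (n₀−1)/N) = 475 / (1 + 474/575) = 475 / 1.8243 ≈ 260.37.
Rounding up, n = 261.

261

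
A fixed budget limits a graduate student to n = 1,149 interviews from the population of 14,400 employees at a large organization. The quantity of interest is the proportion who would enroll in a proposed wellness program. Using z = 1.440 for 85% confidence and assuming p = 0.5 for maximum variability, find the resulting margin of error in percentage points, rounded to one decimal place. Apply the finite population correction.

2.0

Finite-population factor: (N−n)/(N−1) = (14400−1149)/(14400−1) = 0.9203.
SE(p̂) = √[p(1−p)/n · (N−n)/(N−1)] = √[0.2500/1149 × 0.9203] = 0.01415.
E = z × SE = 1.440 × 0.01415 = 0.02038 ≈ 2.0 percentage points.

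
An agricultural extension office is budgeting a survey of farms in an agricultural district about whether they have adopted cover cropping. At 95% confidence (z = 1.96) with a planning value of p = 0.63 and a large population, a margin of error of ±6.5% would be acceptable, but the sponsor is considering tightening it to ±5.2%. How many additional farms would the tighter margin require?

At ±6.5%: n = 1.96² × 0.2331 / 0.065² ≈ 211.95 → 212.
At ±5.2%: n = 1.96² × 0.2331 / 0.052² ≈ 331.17 → 332.
Additional respondents: 332 − 212 = 120.

120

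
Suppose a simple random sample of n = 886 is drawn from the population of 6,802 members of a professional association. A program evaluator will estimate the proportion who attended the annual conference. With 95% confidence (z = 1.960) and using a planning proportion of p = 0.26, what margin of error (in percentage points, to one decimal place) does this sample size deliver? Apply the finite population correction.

Finite-population factor: (N−n)/(N−1) = (6802−886)/(6802−1) = 0.8699.
SE(p̂) = √[p(1−p)/n · (N−n)/(N−1)] = √[0.1924/886 × 0.8699] = 0.01374.
E = z × SE = 1.960 × 0.01374 = 0.02694 ≈ 2.7 percentage points.

2.7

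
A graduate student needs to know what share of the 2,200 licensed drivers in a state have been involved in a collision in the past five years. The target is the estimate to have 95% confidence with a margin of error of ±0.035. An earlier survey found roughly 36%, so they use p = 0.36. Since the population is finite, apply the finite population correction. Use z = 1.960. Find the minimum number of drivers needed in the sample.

Unadjusted: n₀ = 1.960² × 0.36 × 0.64 / 0.035² ≈ 722.53, so n₀ = 723.
Finite population correction with N = 2,200: n = n₀ / (1 + (n₀−1)/N) = 723 / (1 + 722/2200) = 723 / 1.3282 ≈ 544.35.
Rounding up, n = 545.

545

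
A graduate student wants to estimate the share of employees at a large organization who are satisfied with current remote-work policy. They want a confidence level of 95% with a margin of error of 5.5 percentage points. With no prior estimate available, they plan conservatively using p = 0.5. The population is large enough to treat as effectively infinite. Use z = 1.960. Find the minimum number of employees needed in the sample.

318

With p = 0.5, p(1−p) = 0.25.
n = z²·p(1−p)/E² = 1.960² × 0.2500 / 0.055² = 3.8416 × 0.2500 / 0.003025 ≈ 317.49.
Rounding up gives n = 318.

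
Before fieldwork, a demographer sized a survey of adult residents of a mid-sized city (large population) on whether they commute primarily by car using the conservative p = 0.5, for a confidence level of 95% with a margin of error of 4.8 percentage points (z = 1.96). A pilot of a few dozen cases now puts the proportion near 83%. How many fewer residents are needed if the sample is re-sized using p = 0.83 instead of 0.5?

181

Conservative (p = 0.5): n = 1.96² × 0.25 / 0.048² ≈ 416.84 → 417.
Using p = 0.83: p(1−p) = 0.1411, so n = 1.96² × 0.1411 / 0.048² ≈ 235.26 → 236.
Reduction: 417 − 236 = 181.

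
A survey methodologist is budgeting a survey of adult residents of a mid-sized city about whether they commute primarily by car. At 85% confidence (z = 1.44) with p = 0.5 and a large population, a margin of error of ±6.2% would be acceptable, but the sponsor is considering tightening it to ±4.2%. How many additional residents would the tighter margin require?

159

At ±6.2%: n = 1.44² × 0.2500 / 0.062² ≈ 134.86 → 135.
At ±4.2%: n = 1.44² × 0.2500 / 0.042² ≈ 293.88 → 294.
Additional respondents: 294 − 135 = 159.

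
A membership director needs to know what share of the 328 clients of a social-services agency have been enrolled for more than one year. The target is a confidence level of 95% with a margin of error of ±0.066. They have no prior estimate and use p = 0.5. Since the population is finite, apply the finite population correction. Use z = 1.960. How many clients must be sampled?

Unadjusted: n₀ = 1.960² × 0.50 × 0.50 / 0.066² ≈ 220.48, so n₀ = 221.
Finite population correction with N = 328: n = n₀ / (1 + (n₀−1)/N) = 221 / (1 + 220/328) = 221 / 1.6707 ≈ 132.28.
Rounding up, n = 133.

133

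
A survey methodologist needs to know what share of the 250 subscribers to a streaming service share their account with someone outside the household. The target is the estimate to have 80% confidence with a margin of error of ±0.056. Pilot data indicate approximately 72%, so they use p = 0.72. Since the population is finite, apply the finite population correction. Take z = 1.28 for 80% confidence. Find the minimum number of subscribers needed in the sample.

Unadjusted: n₀ = 1.28² × 0.72 × 0.28 / 0.056² ≈ 105.33, so n₀ = 106.
Finite population correction with N = 250: n = n₀ / (1 + (n₀−1)/N) = 106 / (1 + 105/250) = 106 / 1.4200 ≈ 74.65.
Rounding up, n = 75.

75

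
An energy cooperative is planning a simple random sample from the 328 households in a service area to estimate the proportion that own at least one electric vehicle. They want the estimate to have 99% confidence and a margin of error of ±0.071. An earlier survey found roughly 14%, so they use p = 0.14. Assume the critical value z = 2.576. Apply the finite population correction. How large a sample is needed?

Unadjusted: n₀ = 2.576² × 0.14 × 0.86 / 0.071² ≈ 158.49, so n₀ = 159.
Finite population correction with N = 328: n = n₀ / (1 + (n₀−1)/N) = 159 / (1 + 158/328) = 159 / 1.4817 ≈ 107.31.
Rounding up, n = 108.

108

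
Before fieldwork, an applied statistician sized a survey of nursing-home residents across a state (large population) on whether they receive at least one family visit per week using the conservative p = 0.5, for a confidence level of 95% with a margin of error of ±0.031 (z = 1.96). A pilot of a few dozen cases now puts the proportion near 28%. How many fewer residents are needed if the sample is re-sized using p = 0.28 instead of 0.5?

194

Conservative (p = 0.5): n = 1.96² × 0.25 / 0.031² ≈ 999.38 → 1000.
Using p = 0.28: p(1−p) = 0.2016, so n = 1.96² × 0.2016 / 0.031² ≈ 805.90 → 806.
Reduction: 1000 − 806 = 194.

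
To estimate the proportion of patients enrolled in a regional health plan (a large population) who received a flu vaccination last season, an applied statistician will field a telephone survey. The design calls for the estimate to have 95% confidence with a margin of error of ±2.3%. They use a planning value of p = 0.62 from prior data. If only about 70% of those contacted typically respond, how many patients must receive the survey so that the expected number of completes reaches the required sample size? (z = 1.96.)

Completed interviews needed: n₀ = 1.96² × 0.2356 / 0.023² ≈ 1710.93 → 1711.
At a 70% response rate, contacts needed = 1711 / 0.70 ≈ 2444.29 → 2445.

2445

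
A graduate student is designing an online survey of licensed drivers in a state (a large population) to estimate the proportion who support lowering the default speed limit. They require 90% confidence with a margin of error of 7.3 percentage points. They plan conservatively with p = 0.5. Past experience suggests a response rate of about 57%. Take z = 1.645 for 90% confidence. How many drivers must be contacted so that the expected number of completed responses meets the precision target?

223

Completed interviews needed: n₀ = 1.645² × 0.2500 / 0.073² ≈ 126.95 → 127.
At a 57% response rate, contacts needed = 127 / 0.57 ≈ 222.81 → 223.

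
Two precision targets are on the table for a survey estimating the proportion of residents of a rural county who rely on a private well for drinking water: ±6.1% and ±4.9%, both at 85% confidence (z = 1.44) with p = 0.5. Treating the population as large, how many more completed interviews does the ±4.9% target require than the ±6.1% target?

At ±6.1%: n = 1.44² × 0.2500 / 0.061² ≈ 139.32 → 140.
At ±4.9%: n = 1.44² × 0.2500 / 0.049² ≈ 215.91 → 216.
Additional respondents: 216 − 140 = 76.

76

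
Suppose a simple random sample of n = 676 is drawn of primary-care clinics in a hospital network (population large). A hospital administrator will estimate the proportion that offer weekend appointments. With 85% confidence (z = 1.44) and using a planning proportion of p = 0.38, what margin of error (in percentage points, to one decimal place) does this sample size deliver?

2.7

SE(p̂) = √[p(1−p)/n] = √[0.2356/676] = 0.01867.
E = z × SE = 1.44 × 0.01867 = 0.02688, or 2.7 percentage points.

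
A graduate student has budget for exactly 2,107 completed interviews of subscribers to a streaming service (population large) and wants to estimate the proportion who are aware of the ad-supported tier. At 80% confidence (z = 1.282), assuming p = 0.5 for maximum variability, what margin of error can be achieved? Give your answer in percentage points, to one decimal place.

SE(p̂) = √[p(1−p)/n] = √[0.2500/2107] = 0.01089.
E = z × SE = 1.282 × 0.01089 = 0.01396, or 1.4 percentage points.

1.4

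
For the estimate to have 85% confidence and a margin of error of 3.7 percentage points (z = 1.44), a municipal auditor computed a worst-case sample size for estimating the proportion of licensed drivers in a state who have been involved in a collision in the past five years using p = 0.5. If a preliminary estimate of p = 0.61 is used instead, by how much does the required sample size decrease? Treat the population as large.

18

Conservative (p = 0.5): n = 1.44² × 0.25 / 0.037² ≈ 378.67 → 379.
Using p = 0.61: p(1−p) = 0.2379, so n = 1.44² × 0.2379 / 0.037² ≈ 360.34 → 361.
Reduction: 379 − 361 = 18.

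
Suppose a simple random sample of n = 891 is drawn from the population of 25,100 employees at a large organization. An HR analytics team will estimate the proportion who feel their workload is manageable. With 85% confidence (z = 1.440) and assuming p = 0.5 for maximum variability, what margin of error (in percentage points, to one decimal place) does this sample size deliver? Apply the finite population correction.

Finite-population factor: (N−n)/(N−1) = (25100−891)/(25100−1) = 0.9645.
SE(p̂) = √[p(1−p)/n · (N−n)/(N−1)] = √[0.2500/891 × 0.9645] = 0.01645.
E = z × SE = 1.440 × 0.01645 = 0.02369 ≈ 2.4 percentage points.

2.4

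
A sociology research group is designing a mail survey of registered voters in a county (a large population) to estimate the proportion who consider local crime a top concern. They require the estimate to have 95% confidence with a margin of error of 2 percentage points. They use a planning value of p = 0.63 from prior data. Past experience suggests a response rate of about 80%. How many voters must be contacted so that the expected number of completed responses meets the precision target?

For 95% confidence, z = 1.960.
Completed interviews needed: n₀ = 1.960² × 0.2331 / 0.020² ≈ 2238.69 → 2239.
At an 80% response rate, contacts needed = 2239 / 0.80 ≈ 2798.75 → 2799.

2799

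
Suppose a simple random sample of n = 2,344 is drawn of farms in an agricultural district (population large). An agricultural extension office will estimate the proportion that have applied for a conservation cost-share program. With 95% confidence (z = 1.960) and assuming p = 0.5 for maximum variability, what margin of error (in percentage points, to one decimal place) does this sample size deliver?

SE(p̂) = √[p(1−p)/n] = √[0.2500/2344] = 0.01033.
E = z × SE = 1.960 × 0.01033 = 0.02024, or 2.0 percentage points.

2.0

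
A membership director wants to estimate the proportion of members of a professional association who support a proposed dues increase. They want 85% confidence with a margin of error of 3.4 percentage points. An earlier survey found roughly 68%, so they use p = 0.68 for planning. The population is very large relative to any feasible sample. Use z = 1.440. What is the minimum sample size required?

With p = 0.68, p(1−p) = 0.2176.
n = z²·p(1−p)/E² = 1.440² × 0.2176 / 0.034² = 2.0736 × 0.2176 / 0.001156 ≈ 390.32.
Rounding up gives n = 391.

391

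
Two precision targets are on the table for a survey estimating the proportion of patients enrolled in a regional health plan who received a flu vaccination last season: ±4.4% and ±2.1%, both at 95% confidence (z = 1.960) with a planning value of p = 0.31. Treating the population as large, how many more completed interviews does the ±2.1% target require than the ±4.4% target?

At ±4.4%: n = 1.960² × 0.2139 / 0.044² ≈ 424.44 → 425.
At ±2.1%: n = 1.960² × 0.2139 / 0.021² ≈ 1863.31 → 1864.
Additional respondents: 1864 − 425 = 1439.

1439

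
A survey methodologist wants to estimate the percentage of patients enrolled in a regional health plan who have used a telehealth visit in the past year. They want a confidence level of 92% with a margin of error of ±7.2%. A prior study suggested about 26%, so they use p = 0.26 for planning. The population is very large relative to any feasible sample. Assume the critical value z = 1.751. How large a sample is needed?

114

With p = 0.26, p(1−p) = 0.1924.
n = z²·p(1−p)/E² = 1.751² × 0.1924 / 0.072² = 3.0660 × 0.1924 / 0.005184 ≈ 113.79.
Rounding up gives n = 114.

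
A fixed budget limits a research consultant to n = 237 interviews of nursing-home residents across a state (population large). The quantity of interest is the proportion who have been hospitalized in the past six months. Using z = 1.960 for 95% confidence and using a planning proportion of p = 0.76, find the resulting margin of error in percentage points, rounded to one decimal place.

5.4

SE(p̂) = √[p(1−p)/n] = √[0.1824/237] = 0.02774.
E = z × SE = 1.960 × 0.02774 = 0.05437, or 5.4 percentage points.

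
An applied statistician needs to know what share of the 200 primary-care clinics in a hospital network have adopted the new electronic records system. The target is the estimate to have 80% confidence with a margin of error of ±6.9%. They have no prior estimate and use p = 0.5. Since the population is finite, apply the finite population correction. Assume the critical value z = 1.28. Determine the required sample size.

61

Unadjusted: n₀ = 1.28² × 0.50 × 0.50 / 0.069² ≈ 86.03, so n₀ = 87.
Finite population correction with N = 200: n = n₀ / (1 + (n₀−1)/N) = 87 / (1 + 86/200) = 87 / 1.4300 ≈ 60.84.
Rounding up, n = 61.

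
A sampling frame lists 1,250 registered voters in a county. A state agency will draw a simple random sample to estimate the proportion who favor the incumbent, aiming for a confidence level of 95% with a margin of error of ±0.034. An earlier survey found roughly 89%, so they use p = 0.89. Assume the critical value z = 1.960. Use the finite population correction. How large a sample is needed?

Unadjusted: n₀ = 1.960² × 0.89 × 0.11 / 0.034² ≈ 325.34, so n₀ = 326.
Finite population correction with N = 1,250: n = n₀ / (1 + (n₀−1)/N) = 326 / (1 + 325/1250) = 326 / 1.2600 ≈ 258.73.
Rounding up, n = 259.

259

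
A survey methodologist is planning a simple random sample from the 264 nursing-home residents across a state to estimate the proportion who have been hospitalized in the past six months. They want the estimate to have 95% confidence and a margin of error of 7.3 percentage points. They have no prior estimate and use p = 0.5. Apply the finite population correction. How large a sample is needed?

108

For 95% confidence, z = 1.96.
Unadjusted: n₀ = 1.96² × 0.50 × 0.50 / 0.073² ≈ 180.22, so n₀ = 181.
Finite population correction with N = 264: n = n₀ / (1 + (n₀−1)/N) = 181 / (1 + 180/264) = 181 / 1.6818 ≈ 107.62.
Rounding up, n = 108.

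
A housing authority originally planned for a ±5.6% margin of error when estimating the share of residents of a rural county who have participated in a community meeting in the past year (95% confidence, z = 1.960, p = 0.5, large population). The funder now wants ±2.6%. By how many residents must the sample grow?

At ±5.6%: n = 1.960² × 0.2500 / 0.056² ≈ 306.25 → 307.
At ±2.6%: n = 1.960² × 0.2500 / 0.026² ≈ 1420.71 → 1421.
Additional respondents: 1421 − 307 = 1114.

1114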